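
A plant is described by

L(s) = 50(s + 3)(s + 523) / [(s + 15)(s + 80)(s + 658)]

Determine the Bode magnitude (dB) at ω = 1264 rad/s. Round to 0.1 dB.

At s = jω = j1264:
zero (s+3): 3 + j1264 → |·| = √(3²+1264²) = √1597705 ≈ 1264, ∠ = arctan(1264/3) ≈ 89.86°
zero (s+523): 523 + j1264 → |·| = √(523²+1264²) = √1871225 ≈ 1367.9, ∠ = arctan(1264/523) ≈ 67.52°
pole (s+15): 15 + j1264 → |·| = √(15²+1264²) = √1597921 ≈ 1264.1, ∠ = arctan(1264/15) ≈ 89.32°
pole (s+80): 80 + j1264 → |·| = √(80²+1264²) = √1604096 ≈ 1266.5, ∠ = arctan(1264/80) ≈ 86.38°
pole (s+658): 658 + j1264 → |·| = √(658²+1264²) = √2030660 ≈ 1425, ∠ = arctan(1264/658) ≈ 62.50°
|L| = 50 · 1.729e+06 / 2.2814e+09 ≈ 0.037893
Gain = 20 log₁₀(0.037893) ≈ -28.43 dB

-28.4 dB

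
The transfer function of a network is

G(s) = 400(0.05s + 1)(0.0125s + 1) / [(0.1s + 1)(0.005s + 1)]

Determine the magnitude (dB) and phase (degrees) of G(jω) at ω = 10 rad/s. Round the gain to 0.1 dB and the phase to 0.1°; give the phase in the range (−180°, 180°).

50.1 dB, -14.2°

At ω = 10 rad/s:
zero (1 + j10·0.05) = 1 + j0.5 → |·| ≈ 1.118, ∠ ≈ 26.57°
zero (1 + j10·0.0125) = 1 + j0.125 → |·| ≈ 1.0078, ∠ ≈ 7.13°
pole (1 + j10·0.1) = 1 + j1 → |·| ≈ 1.4142, ∠ ≈ 45.00°
pole (1 + j10·0.005) = 1 + j0.05 → |·| ≈ 1.0012, ∠ ≈ 2.86°
|G| = 400 · 1.118 · 1.0078 / (1.4142 · 1.0012) ≈ 318.31
Gain = 20 log₁₀(318.31) ≈ 50.06 dB
∠G = (26.57° + 7.13°) − (45.00° + 2.86°) = -14.16°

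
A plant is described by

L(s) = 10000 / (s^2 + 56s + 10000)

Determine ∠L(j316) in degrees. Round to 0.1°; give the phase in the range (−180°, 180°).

-168.9°

At s = jω = j316:
quadratic: (j316)² + 56·j316 + 10000 = -89856 + j17696 → |·| ≈ 91582, ∠ ≈ 168.86°
∠L = 0.00° − 168.86° = -168.86°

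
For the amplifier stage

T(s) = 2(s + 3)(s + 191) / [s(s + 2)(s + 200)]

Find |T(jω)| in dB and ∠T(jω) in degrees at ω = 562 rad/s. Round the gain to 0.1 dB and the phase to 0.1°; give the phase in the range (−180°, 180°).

At s = jω = j562:
zero (s+3): 3 + j562 → |·| = √(3²+562²) = √315853 ≈ 562.01, ∠ = arctan(562/3) ≈ 89.69°
zero (s+191): 191 + j562 → |·| = √(191²+562²) = √352325 ≈ 593.57, ∠ = arctan(562/191) ≈ 71.23°
pole (s+2): 2 + j562 → |·| = √(2²+562²) = √315848 ≈ 562, ∠ = arctan(562/2) ≈ 89.80°
pole (s+200): 200 + j562 → |·| = √(200²+562²) = √355844 ≈ 596.53, ∠ = arctan(562/200) ≈ 70.41°
pole at origin: |s| = 562, ∠ = 90.00° (in denominator)
|T| = 2 · 3.3359e+05 / 1.8841e+08 ≈ 0.0035411
Gain = 20 log₁₀(0.0035411) ≈ -49.02 dB
∠T = 160.92° − 250.21° = -89.29°

-49.0 dB, -89.3°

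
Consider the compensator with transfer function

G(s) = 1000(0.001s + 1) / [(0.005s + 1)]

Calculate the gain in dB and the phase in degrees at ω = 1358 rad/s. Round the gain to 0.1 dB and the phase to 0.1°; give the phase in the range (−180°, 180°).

At ω = 1358 rad/s:
zero (1 + j1358·0.001) = 1 + j1.358 → |·| ≈ 1.6865, ∠ ≈ 53.63°
pole (1 + j1358·0.005) = 1 + j6.79 → |·| ≈ 6.8632, ∠ ≈ 81.62°
|G| = 1000 · 1.6865 / (6.8632) ≈ 245.73
Gain = 20 log₁₀(245.73) ≈ 47.81 dB
∠G = (53.63°) − (81.62°) = -27.99°

47.8 dB, -28.0°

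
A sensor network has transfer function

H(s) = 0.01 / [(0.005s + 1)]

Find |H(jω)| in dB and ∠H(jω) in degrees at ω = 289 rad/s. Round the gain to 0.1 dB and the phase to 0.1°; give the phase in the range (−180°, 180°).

At ω = 289 rad/s:
pole (1 + j289·0.005) = 1 + j1.445 → |·| ≈ 1.7573, ∠ ≈ 55.32°
|H| = 0.01 · 1 / (1.7573) ≈ 0.0056905
Gain = 20 log₁₀(0.0056905) ≈ -44.90 dB
∠H = (0°) − (55.32°) = -55.32°

-44.9 dB, -55.3°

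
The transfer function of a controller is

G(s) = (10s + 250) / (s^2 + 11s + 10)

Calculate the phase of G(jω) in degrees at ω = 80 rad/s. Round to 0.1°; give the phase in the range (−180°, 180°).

Substitute s = j80:
Numerator: 10(j80) + 250 = 250 + j800
Denominator: (j80)^2 + 11(j80) + 10 = -6390 + j880
|N| = √(250² + 800²) ≈ 838.15, ∠N ≈ 72.65°
|D| = √(6390² + 880²) ≈ 6450.3, ∠D ≈ 172.16°
∠G = 72.65° − 172.16° = -99.51°

-99.5°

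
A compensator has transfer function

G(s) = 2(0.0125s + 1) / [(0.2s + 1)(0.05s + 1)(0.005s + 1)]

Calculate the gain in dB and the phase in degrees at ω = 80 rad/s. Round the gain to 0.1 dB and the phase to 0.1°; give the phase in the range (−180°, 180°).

-28.0 dB, -139.2°

At ω = 80 rad/s:
zero (1 + j80·0.0125) = 1 + j1 → |·| ≈ 1.4142, ∠ ≈ 45.00°
pole (1 + j80·0.2) = 1 + j16 → |·| ≈ 16.031, ∠ ≈ 86.42°
pole (1 + j80·0.05) = 1 + j4 → |·| ≈ 4.1231, ∠ ≈ 75.96°
pole (1 + j80·0.005) = 1 + j0.4 → |·| ≈ 1.077, ∠ ≈ 21.80°
|G| = 2 · 1.4142 / (16.031 · 4.1231 · 1.077) ≈ 0.039732
Gain = 20 log₁₀(0.039732) ≈ -28.02 dB
∠G = (45.00°) − (86.42° + 75.96° + 21.80°) = -139.18°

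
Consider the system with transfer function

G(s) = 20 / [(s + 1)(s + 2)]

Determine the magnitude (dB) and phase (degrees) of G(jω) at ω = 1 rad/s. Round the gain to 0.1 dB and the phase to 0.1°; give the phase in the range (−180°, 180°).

16.0 dB, -71.6°

At s = jω = j1:
pole (s+1): 1 + j1 → |·| = √(1²+1²) = √2 ≈ 1.4142, ∠ = arctan(1/1) ≈ 45.00°
pole (s+2): 2 + j1 → |·| = √(2²+1²) = √5 ≈ 2.2361, ∠ = arctan(1/2) ≈ 26.57°
|G| = 20 / 3.1623 ≈ 6.3245
Gain = 20 log₁₀(6.3245) ≈ 16.02 dB
∠G = 0.00° − 71.57° = -71.57°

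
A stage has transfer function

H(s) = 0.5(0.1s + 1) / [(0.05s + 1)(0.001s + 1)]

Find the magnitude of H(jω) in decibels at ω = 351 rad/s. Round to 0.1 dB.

-0.5 dB

At ω = 351 rad/s:
zero (1 + j351·0.1) = 1 + j35.1 → |·| ≈ 35.114, ∠ ≈ 88.37°
pole (1 + j351·0.05) = 1 + j17.55 → |·| ≈ 17.578, ∠ ≈ 86.74°
pole (1 + j351·0.001) = 1 + j0.351 → |·| ≈ 1.0598, ∠ ≈ 19.34°
|H| = 0.5 · 35.114 / (17.578 · 1.0598) ≈ 0.94245
Gain = 20 log₁₀(0.94245) ≈ -0.51 dB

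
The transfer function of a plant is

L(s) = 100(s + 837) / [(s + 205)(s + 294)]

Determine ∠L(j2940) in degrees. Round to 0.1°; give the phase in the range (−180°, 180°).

-96.2°

At s = jω = j2940:
zero (s+837): 837 + j2940 → |·| = √(837²+2940²) = √9344169 ≈ 3056.8, ∠ = arctan(2940/837) ≈ 74.11°
pole (s+205): 205 + j2940 → |·| = √(205²+2940²) = √8685625 ≈ 2947.1, ∠ = arctan(2940/205) ≈ 86.01°
pole (s+294): 294 + j2940 → |·| = √(294²+2940²) = √8730036 ≈ 2954.7, ∠ = arctan(2940/294) ≈ 84.29°
∠L = 74.11° − 170.30° = -96.19°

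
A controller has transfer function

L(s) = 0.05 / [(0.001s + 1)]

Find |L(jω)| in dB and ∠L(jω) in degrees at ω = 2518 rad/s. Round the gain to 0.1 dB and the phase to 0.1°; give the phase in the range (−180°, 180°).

-34.7 dB, -68.3°

At ω = 2518 rad/s:
pole (1 + j2518·0.001) = 1 + j2.518 → |·| ≈ 2.7093, ∠ ≈ 68.34°
|L| = 0.05 · 1 / (2.7093) ≈ 0.018455
Gain = 20 log₁₀(0.018455) ≈ -34.68 dB
∠L = (0°) − (68.34°) = -68.34°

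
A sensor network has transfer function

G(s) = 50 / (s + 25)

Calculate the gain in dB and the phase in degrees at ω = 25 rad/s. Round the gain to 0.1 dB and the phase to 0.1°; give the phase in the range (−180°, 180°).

Substitute s = j25:
Numerator: 50 = 50 + j0
Denominator: (j25) + 25 = 25 + j25
|N| = √(50² + 0²) ≈ 50, ∠N ≈ 0.00°
|D| = √(25² + 25²) ≈ 35.355, ∠D ≈ 45.00°
|G| = 50 / 35.355 ≈ 1.4142
Gain = 20 log₁₀(1.4142) ≈ 3.01 dB
∠G = 0.00° − 45.00° = -45.00°

3.0 dB, -45.0°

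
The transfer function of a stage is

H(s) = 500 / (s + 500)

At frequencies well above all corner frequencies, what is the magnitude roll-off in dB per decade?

-20 dB/decade

Each pole contributes −20 dB/decade at high frequency; each zero contributes +20 dB/decade.
Net: 0 zero(s) − 1 pole(s) → -20 dB/decade.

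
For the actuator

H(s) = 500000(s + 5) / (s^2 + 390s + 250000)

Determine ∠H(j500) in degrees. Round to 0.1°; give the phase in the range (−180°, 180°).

At s = jω = j500:
zero (s+5): 5 + j500 → |·| = √(5²+500²) = √250025 ≈ 500.02, ∠ = arctan(500/5) ≈ 89.43°
quadratic: (j500)² + 390·j500 + 250000 = 0 + j195000 → |·| ≈ 1.95e+05, ∠ ≈ 90.00°
∠H = 89.43° − 90.00° = -0.57°

-0.6°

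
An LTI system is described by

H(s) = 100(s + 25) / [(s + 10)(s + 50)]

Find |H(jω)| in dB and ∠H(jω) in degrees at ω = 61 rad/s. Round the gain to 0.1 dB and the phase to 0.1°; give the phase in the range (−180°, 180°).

At s = jω = j61:
zero (s+25): 25 + j61 → |·| = √(25²+61²) = √4346 ≈ 65.924, ∠ = arctan(61/25) ≈ 67.71°
pole (s+10): 10 + j61 → |·| = √(10²+61²) = √3821 ≈ 61.814, ∠ = arctan(61/10) ≈ 80.69°
pole (s+50): 50 + j61 → |·| = √(50²+61²) = √6221 ≈ 78.873, ∠ = arctan(61/50) ≈ 50.66°
|H| = 100 · 65.924 / 4875.5 ≈ 1.3521
Gain = 20 log₁₀(1.3521) ≈ 2.62 dB
∠H = 67.71° − 131.35° = -63.64°

2.6 dB, -63.6°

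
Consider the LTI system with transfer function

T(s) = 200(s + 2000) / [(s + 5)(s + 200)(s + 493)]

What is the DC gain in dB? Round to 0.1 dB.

T(0) = 200·2000 / (5·200·493) ≈ 0.81136
20 log₁₀(0.81136) ≈ -1.82 dB

-1.8 dB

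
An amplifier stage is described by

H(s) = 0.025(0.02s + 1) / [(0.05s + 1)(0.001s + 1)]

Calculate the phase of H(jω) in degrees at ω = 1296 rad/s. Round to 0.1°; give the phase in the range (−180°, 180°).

-53.7°

At ω = 1296 rad/s:
zero (1 + j1296·0.02) = 1 + j25.92 → |·| ≈ 25.939, ∠ ≈ 87.79°
pole (1 + j1296·0.05) = 1 + j64.8 → |·| ≈ 64.808, ∠ ≈ 89.12°
pole (1 + j1296·0.001) = 1 + j1.296 → |·| ≈ 1.637, ∠ ≈ 52.35°
∠H = (87.79°) − (89.12° + 52.35°) = -53.68°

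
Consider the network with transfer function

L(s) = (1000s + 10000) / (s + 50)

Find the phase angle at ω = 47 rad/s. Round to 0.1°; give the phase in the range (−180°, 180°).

Substitute s = j47:
Numerator: 1000(j47) + 10000 = 10000 + j47000
Denominator: (j47) + 50 = 50 + j47
|N| = √(10000² + 47000²) ≈ 48052, ∠N ≈ 77.99°
|D| = √(50² + 47²) ≈ 68.622, ∠D ≈ 43.23°
∠L = 77.99° − 43.23° = 34.76°

34.8°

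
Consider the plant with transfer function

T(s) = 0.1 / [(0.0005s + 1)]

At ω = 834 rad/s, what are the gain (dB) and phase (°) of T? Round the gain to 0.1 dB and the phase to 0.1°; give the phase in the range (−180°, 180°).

-20.7 dB, -22.6°

At ω = 834 rad/s:
pole (1 + j834·0.0005) = 1 + j0.417 → |·| ≈ 1.0835, ∠ ≈ 22.64°
|T| = 0.1 · 1 / (1.0835) ≈ 0.092293
Gain = 20 log₁₀(0.092293) ≈ -20.70 dB
∠T = (0°) − (22.64°) = -22.64°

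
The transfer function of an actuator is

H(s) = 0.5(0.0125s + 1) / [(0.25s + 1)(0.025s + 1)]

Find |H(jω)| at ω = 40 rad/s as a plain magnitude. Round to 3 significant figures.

At ω = 40 rad/s:
zero (1 + j40·0.0125) = 1 + j0.5 → |·| ≈ 1.118, ∠ ≈ 26.57°
pole (1 + j40·0.25) = 1 + j10 → |·| ≈ 10.05, ∠ ≈ 84.29°
pole (1 + j40·0.025) = 1 + j1 → |·| ≈ 1.4142, ∠ ≈ 45.00°
|H| = 0.5 · 1.118 / (10.05 · 1.4142) ≈ 0.039331

0.0393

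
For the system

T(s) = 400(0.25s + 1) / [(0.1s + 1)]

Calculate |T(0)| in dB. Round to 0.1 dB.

T(0) = 400 · 1 / 1 = 400
20 log₁₀(400) ≈ 52.04 dB

52.0 dB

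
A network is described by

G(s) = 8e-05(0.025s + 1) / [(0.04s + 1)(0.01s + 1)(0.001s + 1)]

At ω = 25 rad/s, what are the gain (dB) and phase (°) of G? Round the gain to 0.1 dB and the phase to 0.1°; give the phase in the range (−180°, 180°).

At ω = 25 rad/s:
zero (1 + j25·0.025) = 1 + j0.625 → |·| ≈ 1.1792, ∠ ≈ 32.01°
pole (1 + j25·0.04) = 1 + j1 → |·| ≈ 1.4142, ∠ ≈ 45.00°
pole (1 + j25·0.01) = 1 + j0.25 → |·| ≈ 1.0308, ∠ ≈ 14.04°
pole (1 + j25·0.001) = 1 + j0.025 → |·| ≈ 1.0003, ∠ ≈ 1.43°
|G| = 8e-05 · 1.1792 / (1.4142 · 1.0308 · 1.0003) ≈ 6.4694e-05
Gain = 20 log₁₀(6.4694e-05) ≈ -83.78 dB
∠G = (32.01°) − (45.00° + 14.04° + 1.43°) = -28.46°

-83.8 dB, -28.5°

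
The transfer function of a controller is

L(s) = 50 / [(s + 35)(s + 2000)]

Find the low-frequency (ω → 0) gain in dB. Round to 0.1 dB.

-62.9 dB

L(0) = 50 / (35·2000) ≈ 0.00071429
20 log₁₀(0.00071429) ≈ -62.92 dB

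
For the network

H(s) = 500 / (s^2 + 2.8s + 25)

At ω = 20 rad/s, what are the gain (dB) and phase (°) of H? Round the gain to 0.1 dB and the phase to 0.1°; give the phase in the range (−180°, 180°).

2.4 dB, -171.5°

At s = jω = j20:
quadratic: (j20)² + 2.8·j20 + 25 = -375 + j56 → |·| ≈ 379.16, ∠ ≈ 171.51°
|H| = 500 / 379.16 ≈ 1.3187
Gain = 20 log₁₀(1.3187) ≈ 2.40 dB
∠H = 0.00° − 171.51° = -171.51°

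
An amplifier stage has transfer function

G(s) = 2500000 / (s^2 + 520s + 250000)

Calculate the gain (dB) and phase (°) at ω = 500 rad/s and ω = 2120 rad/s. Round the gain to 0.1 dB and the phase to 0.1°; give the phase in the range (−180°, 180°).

ω = 500: 19.7 dB, -90.0°; ω = 2120: -4.9 dB, -165.4°

At s = jω = j500:
quadratic: (j500)² + 520·j500 + 250000 = 0 + j260000 → |·| ≈ 2.6e+05, ∠ ≈ 90.00°
|G| = 2500000 / 2.6e+05 ≈ 9.6154
Gain = 20 log₁₀(9.6154) ≈ 19.66 dB
∠G = 0.00° − 90.00° = -90.00°

At s = jω = j2120:
quadratic: (j2120)² + 520·j2120 + 250000 = -4244400 + j1102400 → |·| ≈ 4.3852e+06, ∠ ≈ 165.44°
|G| = 2500000 / 4.3852e+06 ≈ 0.5701
Gain = 20 log₁₀(0.5701) ≈ -4.88 dB
∠G = 0.00° − 165.44° = -165.44°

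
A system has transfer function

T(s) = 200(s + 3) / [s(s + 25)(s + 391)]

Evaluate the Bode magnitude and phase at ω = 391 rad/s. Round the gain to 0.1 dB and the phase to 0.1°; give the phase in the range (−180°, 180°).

At s = jω = j391:
zero (s+3): 3 + j391 → |·| = √(3²+391²) = √152890 ≈ 391.01, ∠ = arctan(391/3) ≈ 89.56°
pole (s+25): 25 + j391 → |·| = √(25²+391²) = √153506 ≈ 391.8, ∠ = arctan(391/25) ≈ 86.34°
pole (s+391): 391 + j391 → |·| = √(391²+391²) = √305762 ≈ 552.96, ∠ = arctan(391/391) ≈ 45.00°
pole at origin: |s| = 391, ∠ = 90.00° (in denominator)
|T| = 200 · 391.01 / 8.471e+07 ≈ 0.00092317
Gain = 20 log₁₀(0.00092317) ≈ -60.69 dB
∠T = 89.56° − 221.34° = -131.78°

-60.7 dB, -131.8°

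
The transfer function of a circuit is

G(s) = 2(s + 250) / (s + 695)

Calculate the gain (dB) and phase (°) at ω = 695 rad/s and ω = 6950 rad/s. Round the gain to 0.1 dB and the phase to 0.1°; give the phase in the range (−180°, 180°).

ω = 695: 3.5 dB, 25.2°; ω = 6950: 6.0 dB, 3.7°

At s = jω = j695:
zero (s+250): 250 + j695 → |·| = √(250²+695²) = √545525 ≈ 738.6, ∠ = arctan(695/250) ≈ 70.22°
pole (s+695): 695 + j695 → |·| = √(695²+695²) = √966050 ≈ 982.88, ∠ = arctan(695/695) ≈ 45.00°
|G| = 2 · 738.6 / 982.88 ≈ 1.5029
Gain = 20 log₁₀(1.5029) ≈ 3.54 dB
∠G = 70.22° − 45.00° = 25.22°

At s = jω = j6950:
zero (s+250): 250 + j6950 → |·| = √(250²+6950²) = √48365000 ≈ 6954.5, ∠ = arctan(6950/250) ≈ 87.94°
pole (s+695): 695 + j6950 → |·| = √(695²+6950²) = √48785525 ≈ 6984.7, ∠ = arctan(6950/695) ≈ 84.29°
|G| = 2 · 6954.5 / 6984.7 ≈ 1.9914
Gain = 20 log₁₀(1.9914) ≈ 5.98 dB
∠G = 87.94° − 84.29° = 3.65°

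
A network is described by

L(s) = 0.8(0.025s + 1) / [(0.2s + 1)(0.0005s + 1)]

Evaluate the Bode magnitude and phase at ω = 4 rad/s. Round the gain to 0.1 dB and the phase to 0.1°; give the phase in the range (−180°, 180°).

-4.0 dB, -33.1°

At ω = 4 rad/s:
zero (1 + j4·0.025) = 1 + j0.1 → |·| ≈ 1.005, ∠ ≈ 5.71°
pole (1 + j4·0.2) = 1 + j0.8 → |·| ≈ 1.2806, ∠ ≈ 38.66°
pole (1 + j4·0.0005) = 1 + j0.002 → |·| ≈ 1, ∠ ≈ 0.11°
|L| = 0.8 · 1.005 / (1.2806 · 1) ≈ 0.62783
Gain = 20 log₁₀(0.62783) ≈ -4.04 dB
∠L = (5.71°) − (38.66° + 0.11°) = -33.06°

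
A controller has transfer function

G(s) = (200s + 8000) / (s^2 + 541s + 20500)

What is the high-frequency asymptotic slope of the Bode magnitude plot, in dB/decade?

-20 dB/decade

Each pole contributes −20 dB/decade at high frequency; each zero contributes +20 dB/decade.
Net: 1 zero(s) − 2 pole(s) → -20 dB/decade.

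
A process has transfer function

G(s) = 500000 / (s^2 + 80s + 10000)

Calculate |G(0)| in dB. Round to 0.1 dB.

G(0) = 500000 / 10000 = 50
20 log₁₀(50) ≈ 33.98 dB

34.0 dB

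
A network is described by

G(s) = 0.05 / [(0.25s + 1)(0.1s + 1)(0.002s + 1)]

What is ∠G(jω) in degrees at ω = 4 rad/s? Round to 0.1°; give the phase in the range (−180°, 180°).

-67.3°

At ω = 4 rad/s:
pole (1 + j4·0.25) = 1 + j1 → |·| ≈ 1.4142, ∠ ≈ 45.00°
pole (1 + j4·0.1) = 1 + j0.4 → |·| ≈ 1.077, ∠ ≈ 21.80°
pole (1 + j4·0.002) = 1 + j0.008 → |·| ≈ 1, ∠ ≈ 0.46°
∠G = (0°) − (45.00° + 21.80° + 0.46°) = -67.26°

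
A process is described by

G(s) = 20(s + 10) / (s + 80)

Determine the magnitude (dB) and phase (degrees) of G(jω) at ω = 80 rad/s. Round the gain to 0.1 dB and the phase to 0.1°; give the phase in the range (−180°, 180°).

At s = jω = j80:
zero (s+10): 10 + j80 → |·| = √(10²+80²) = √6500 ≈ 80.623, ∠ = arctan(80/10) ≈ 82.87°
pole (s+80): 80 + j80 → |·| = √(80²+80²) = √12800 ≈ 113.14, ∠ = arctan(80/80) ≈ 45.00°
|G| = 20 · 80.623 / 113.14 ≈ 14.252
Gain = 20 log₁₀(14.252) ≈ 23.08 dB
∠G = 82.87° − 45.00° = 37.87°

23.1 dB, 37.9°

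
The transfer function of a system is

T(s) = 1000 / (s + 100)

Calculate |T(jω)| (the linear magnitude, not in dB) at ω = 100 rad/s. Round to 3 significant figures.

7.07

Substitute s = j100:
Numerator: 1000 = 1000 + j0
Denominator: (j100) + 100 = 100 + j100
|N| = √(1000² + 0²) ≈ 1000, ∠N ≈ 0.00°
|D| = √(100² + 100²) ≈ 141.42, ∠D ≈ 45.00°
|T| = 1000 / 141.42 ≈ 7.0711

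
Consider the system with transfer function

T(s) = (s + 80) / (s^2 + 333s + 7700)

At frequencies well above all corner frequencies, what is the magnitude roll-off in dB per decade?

Each pole contributes −20 dB/decade at high frequency; each zero contributes +20 dB/decade.
Net: 1 zero(s) − 2 pole(s) → -20 dB/decade.

-20 dB/decade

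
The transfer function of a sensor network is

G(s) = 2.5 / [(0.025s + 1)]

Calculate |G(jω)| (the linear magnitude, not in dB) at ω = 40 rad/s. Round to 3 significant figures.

1.77

At ω = 40 rad/s:
pole (1 + j40·0.025) = 1 + j1 → |·| ≈ 1.4142, ∠ ≈ 45.00°
|G| = 2.5 · 1 / (1.4142) ≈ 1.7678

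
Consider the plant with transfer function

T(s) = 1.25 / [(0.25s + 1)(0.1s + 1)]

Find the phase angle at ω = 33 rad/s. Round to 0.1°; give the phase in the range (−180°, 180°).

-156.2°

At ω = 33 rad/s:
pole (1 + j33·0.25) = 1 + j8.25 → |·| ≈ 8.3104, ∠ ≈ 83.09°
pole (1 + j33·0.1) = 1 + j3.3 → |·| ≈ 3.4482, ∠ ≈ 73.14°
∠T = (0°) − (83.09° + 73.14°) = -156.23°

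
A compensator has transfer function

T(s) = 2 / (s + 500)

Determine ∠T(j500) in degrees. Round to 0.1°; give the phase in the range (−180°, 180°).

Substitute s = j500:
Numerator: 2 = 2 + j0
Denominator: (j500) + 500 = 500 + j500
|N| = √(2² + 0²) ≈ 2, ∠N ≈ 0.00°
|D| = √(500² + 500²) ≈ 707.11, ∠D ≈ 45.00°
∠T = 0.00° − 45.00° = -45.00°

-45.0°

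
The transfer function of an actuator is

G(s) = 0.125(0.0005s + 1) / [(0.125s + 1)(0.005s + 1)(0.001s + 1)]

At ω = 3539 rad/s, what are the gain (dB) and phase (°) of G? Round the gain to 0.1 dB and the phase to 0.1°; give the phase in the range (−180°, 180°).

-101.1 dB, 169.7°

At ω = 3539 rad/s:
zero (1 + j3539·0.0005) = 1 + j1.7695 → |·| ≈ 2.0325, ∠ ≈ 60.53°
pole (1 + j3539·0.125) = 1 + j442.375 → |·| ≈ 442.38, ∠ ≈ 89.87°
pole (1 + j3539·0.005) = 1 + j17.695 → |·| ≈ 17.723, ∠ ≈ 86.77°
pole (1 + j3539·0.001) = 1 + j3.539 → |·| ≈ 3.6776, ∠ ≈ 74.22°
|G| = 0.125 · 2.0325 / (442.38 · 17.723 · 3.6776) ≈ 8.8114e-06
Gain = 20 log₁₀(8.8114e-06) ≈ -101.10 dB
∠G = (60.53°) − (89.87° + 86.77° + 74.22°) = -190.33° ≡ 169.67° (principal value)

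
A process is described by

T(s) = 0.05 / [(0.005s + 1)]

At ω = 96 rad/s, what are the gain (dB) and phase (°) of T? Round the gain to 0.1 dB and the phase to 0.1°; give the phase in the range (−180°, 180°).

-26.9 dB, -25.6°

At ω = 96 rad/s:
pole (1 + j96·0.005) = 1 + j0.48 → |·| ≈ 1.1092, ∠ ≈ 25.64°
|T| = 0.05 · 1 / (1.1092) ≈ 0.045078
Gain = 20 log₁₀(0.045078) ≈ -26.92 dB
∠T = (0°) − (25.64°) = -25.64°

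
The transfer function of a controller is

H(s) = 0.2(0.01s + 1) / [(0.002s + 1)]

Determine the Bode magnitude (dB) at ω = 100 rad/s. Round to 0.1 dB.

-11.1 dB

At ω = 100 rad/s:
zero (1 + j100·0.01) = 1 + j1 → |·| ≈ 1.4142, ∠ ≈ 45.00°
pole (1 + j100·0.002) = 1 + j0.2 → |·| ≈ 1.0198, ∠ ≈ 11.31°
|H| = 0.2 · 1.4142 / (1.0198) ≈ 0.27735
Gain = 20 log₁₀(0.27735) ≈ -11.14 dB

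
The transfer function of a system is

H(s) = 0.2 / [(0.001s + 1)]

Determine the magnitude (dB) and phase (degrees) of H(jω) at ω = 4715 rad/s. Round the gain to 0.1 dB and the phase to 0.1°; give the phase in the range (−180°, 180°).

-27.6 dB, -78.0°

At ω = 4715 rad/s:
pole (1 + j4715·0.001) = 1 + j4.715 → |·| ≈ 4.8199, ∠ ≈ 78.03°
|H| = 0.2 · 1 / (4.8199) ≈ 0.041495
Gain = 20 log₁₀(0.041495) ≈ -27.64 dB
∠H = (0°) − (78.03°) = -78.03°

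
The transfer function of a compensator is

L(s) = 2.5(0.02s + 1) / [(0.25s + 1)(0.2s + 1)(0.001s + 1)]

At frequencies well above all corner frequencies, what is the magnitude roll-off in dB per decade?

-40 dB/decade

Each pole contributes −20 dB/decade at high frequency; each zero contributes +20 dB/decade.
Net: 1 zero(s) − 3 pole(s) → -40 dB/decade.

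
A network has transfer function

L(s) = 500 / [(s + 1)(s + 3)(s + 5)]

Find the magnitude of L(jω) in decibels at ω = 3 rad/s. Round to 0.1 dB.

16.1 dB

At s = jω = j3:
pole (s+1): 1 + j3 → |·| = √(1²+3²) = √10 ≈ 3.1623, ∠ = arctan(3/1) ≈ 71.57°
pole (s+3): 3 + j3 → |·| = √(3²+3²) = √18 ≈ 4.2426, ∠ = arctan(3/3) ≈ 45.00°
pole (s+5): 5 + j3 → |·| = √(5²+3²) = √34 ≈ 5.831, ∠ = arctan(3/5) ≈ 30.96°
|L| = 500 / 78.231 ≈ 6.3913
Gain = 20 log₁₀(6.3913) ≈ 16.11 dB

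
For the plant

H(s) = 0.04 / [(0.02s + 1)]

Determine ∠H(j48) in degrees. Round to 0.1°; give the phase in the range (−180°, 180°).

At ω = 48 rad/s:
pole (1 + j48·0.02) = 1 + j0.96 → |·| ≈ 1.3862, ∠ ≈ 43.83°
∠H = (0°) − (43.83°) = -43.83°

-43.8°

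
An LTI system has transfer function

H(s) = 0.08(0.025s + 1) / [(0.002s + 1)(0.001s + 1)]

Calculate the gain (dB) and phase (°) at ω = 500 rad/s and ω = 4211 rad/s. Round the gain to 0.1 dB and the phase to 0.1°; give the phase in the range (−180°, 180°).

ω = 500: -4.0 dB, 13.9°; ω = 4211: -12.8 dB, -70.4°

At ω = 500 rad/s:
zero (1 + j500·0.025) = 1 + j12.5 → |·| ≈ 12.54, ∠ ≈ 85.43°
pole (1 + j500·0.002) = 1 + j1 → |·| ≈ 1.4142, ∠ ≈ 45.00°
pole (1 + j500·0.001) = 1 + j0.5 → |·| ≈ 1.118, ∠ ≈ 26.57°
|H| = 0.08 · 12.54 / (1.4142 · 1.118) ≈ 0.6345
Gain = 20 log₁₀(0.6345) ≈ -3.95 dB
∠H = (85.43°) − (45.00° + 26.57°) = 13.86°

At ω = 4211 rad/s:
zero (1 + j4211·0.025) = 1 + j105.275 → |·| ≈ 105.28, ∠ ≈ 89.46°
pole (1 + j4211·0.002) = 1 + j8.422 → |·| ≈ 8.4812, ∠ ≈ 83.23°
pole (1 + j4211·0.001) = 1 + j4.211 → |·| ≈ 4.3281, ∠ ≈ 76.64°
|H| = 0.08 · 105.28 / (8.4812 · 4.3281) ≈ 0.22945
Gain = 20 log₁₀(0.22945) ≈ -12.79 dB
∠H = (89.46°) − (83.23° + 76.64°) = -70.41°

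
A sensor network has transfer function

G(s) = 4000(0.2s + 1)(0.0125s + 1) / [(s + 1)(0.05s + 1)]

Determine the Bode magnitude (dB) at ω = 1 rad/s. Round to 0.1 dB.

69.2 dB

At ω = 1 rad/s:
zero (1 + j1·0.2) = 1 + j0.2 → |·| ≈ 1.0198, ∠ ≈ 11.31°
zero (1 + j1·0.0125) = 1 + j0.0125 → |·| ≈ 1.0001, ∠ ≈ 0.72°
pole (1 + j1·1) = 1 + j1 → |·| ≈ 1.4142, ∠ ≈ 45.00°
pole (1 + j1·0.05) = 1 + j0.05 → |·| ≈ 1.0012, ∠ ≈ 2.86°
|G| = 4000 · 1.0198 · 1.0001 / (1.4142 · 1.0012) ≈ 2881.3
Gain = 20 log₁₀(2881.3) ≈ 69.19 dB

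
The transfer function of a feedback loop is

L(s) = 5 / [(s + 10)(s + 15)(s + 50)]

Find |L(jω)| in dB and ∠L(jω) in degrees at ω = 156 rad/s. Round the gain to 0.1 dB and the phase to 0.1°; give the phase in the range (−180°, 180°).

At s = jω = j156:
pole (s+10): 10 + j156 → |·| = √(10²+156²) = √24436 ≈ 156.32, ∠ = arctan(156/10) ≈ 86.33°
pole (s+15): 15 + j156 → |·| = √(15²+156²) = √24561 ≈ 156.72, ∠ = arctan(156/15) ≈ 84.51°
pole (s+50): 50 + j156 → |·| = √(50²+156²) = √26836 ≈ 163.82, ∠ = arctan(156/50) ≈ 72.23°
|L| = 5 / 4.0133e+06 ≈ 1.2459e-06
Gain = 20 log₁₀(1.2459e-06) ≈ -118.09 dB
∠L = 0.00° − 243.07° = -243.07° ≡ 116.93° (principal value)

-118.1 dB, 116.9°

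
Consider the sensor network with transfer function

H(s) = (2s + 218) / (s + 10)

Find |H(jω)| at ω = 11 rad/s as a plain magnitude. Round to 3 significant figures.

Substitute s = j11:
Numerator: 2(j11) + 218 = 218 + j22
Denominator: (j11) + 10 = 10 + j11
|N| = √(218² + 22²) ≈ 219.11, ∠N ≈ 5.76°
|D| = √(10² + 11²) ≈ 14.866, ∠D ≈ 47.73°
|H| = 219.11 / 14.866 ≈ 14.739

14.7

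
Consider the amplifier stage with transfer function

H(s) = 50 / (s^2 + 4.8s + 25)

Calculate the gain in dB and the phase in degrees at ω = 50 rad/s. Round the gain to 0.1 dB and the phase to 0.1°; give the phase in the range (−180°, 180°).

-33.9 dB, -174.5°

At s = jω = j50:
quadratic: (j50)² + 4.8·j50 + 25 = -2475 + j240 → |·| ≈ 2486.6, ∠ ≈ 174.46°
|H| = 50 / 2486.6 ≈ 0.020108
Gain = 20 log₁₀(0.020108) ≈ -33.93 dB
∠H = 0.00° − 174.46° = -174.46°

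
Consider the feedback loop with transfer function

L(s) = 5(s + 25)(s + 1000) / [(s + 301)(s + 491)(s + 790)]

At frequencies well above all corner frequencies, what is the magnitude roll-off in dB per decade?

Each pole contributes −20 dB/decade at high frequency; each zero contributes +20 dB/decade.
Net: 2 zero(s) − 3 pole(s) → -20 dB/decade.

-20 dB/decade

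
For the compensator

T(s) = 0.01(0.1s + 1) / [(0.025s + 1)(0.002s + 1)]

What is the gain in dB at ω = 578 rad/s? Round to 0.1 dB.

At ω = 578 rad/s:
zero (1 + j578·0.1) = 1 + j57.8 → |·| ≈ 57.809, ∠ ≈ 89.01°
pole (1 + j578·0.025) = 1 + j14.45 → |·| ≈ 14.485, ∠ ≈ 86.04°
pole (1 + j578·0.002) = 1 + j1.156 → |·| ≈ 1.5285, ∠ ≈ 49.14°
|T| = 0.01 · 57.809 / (14.485 · 1.5285) ≈ 0.02611
Gain = 20 log₁₀(0.02611) ≈ -31.66 dB

-31.7 dB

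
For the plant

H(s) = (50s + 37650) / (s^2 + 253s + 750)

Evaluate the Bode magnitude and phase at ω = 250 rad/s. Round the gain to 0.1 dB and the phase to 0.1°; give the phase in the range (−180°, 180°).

Substitute s = j250:
Numerator: 50(j250) + 37650 = 37650 + j12500
Denominator: (j250)^2 + 253(j250) + 750 = -61750 + j63250
|N| = √(37650² + 12500²) ≈ 39671, ∠N ≈ 18.37°
|D| = √(61750² + 63250²) ≈ 88395, ∠D ≈ 134.31°
|H| = 39671 / 88395 ≈ 0.44879
Gain = 20 log₁₀(0.44879) ≈ -6.96 dB
∠H = 18.37° − 134.31° = -115.94°

-7.0 dB, -115.9°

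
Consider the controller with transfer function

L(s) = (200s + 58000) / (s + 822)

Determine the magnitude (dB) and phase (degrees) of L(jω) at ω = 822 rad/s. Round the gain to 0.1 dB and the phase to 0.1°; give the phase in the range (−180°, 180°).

Substitute s = j822:
Numerator: 200(j822) + 58000 = 58000 + j164400
Denominator: (j822) + 822 = 822 + j822
|N| = √(58000² + 164400²) ≈ 1.7433e+05, ∠N ≈ 70.57°
|D| = √(822² + 822²) ≈ 1162.5, ∠D ≈ 45.00°
|L| = 1.7433e+05 / 1162.5 ≈ 149.96
Gain = 20 log₁₀(149.96) ≈ 43.52 dB
∠L = 70.57° − 45.00° = 25.57°

43.5 dB, 25.6°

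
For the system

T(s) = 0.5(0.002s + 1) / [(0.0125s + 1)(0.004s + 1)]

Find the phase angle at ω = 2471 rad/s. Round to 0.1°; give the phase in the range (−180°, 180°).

At ω = 2471 rad/s:
zero (1 + j2471·0.002) = 1 + j4.942 → |·| ≈ 5.0422, ∠ ≈ 78.56°
pole (1 + j2471·0.0125) = 1 + j30.8875 → |·| ≈ 30.904, ∠ ≈ 88.15°
pole (1 + j2471·0.004) = 1 + j9.884 → |·| ≈ 9.9345, ∠ ≈ 84.22°
∠T = (78.56°) − (88.15° + 84.22°) = -93.81°

-93.8°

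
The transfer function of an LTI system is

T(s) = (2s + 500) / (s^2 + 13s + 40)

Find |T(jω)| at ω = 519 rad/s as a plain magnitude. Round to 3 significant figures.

Substitute s = j519:
Numerator: 2(j519) + 500 = 500 + j1038
Denominator: (j519)^2 + 13(j519) + 40 = -269321 + j6747
|N| = √(500² + 1038²) ≈ 1152.1, ∠N ≈ 64.28°
|D| = √(269321² + 6747²) ≈ 2.6941e+05, ∠D ≈ 178.56°
|T| = 1152.1 / 2.6941e+05 ≈ 0.0042764

0.00428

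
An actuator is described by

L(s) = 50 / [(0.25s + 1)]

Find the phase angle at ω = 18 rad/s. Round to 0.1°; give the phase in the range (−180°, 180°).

At ω = 18 rad/s:
pole (1 + j18·0.25) = 1 + j4.5 → |·| ≈ 4.6098, ∠ ≈ 77.47°
∠L = (0°) − (77.47°) = -77.47°

-77.5°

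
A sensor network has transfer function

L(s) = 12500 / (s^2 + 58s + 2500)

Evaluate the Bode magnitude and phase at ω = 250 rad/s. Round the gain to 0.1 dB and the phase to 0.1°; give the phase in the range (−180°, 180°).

At s = jω = j250:
quadratic: (j250)² + 58·j250 + 2500 = -60000 + j14500 → |·| ≈ 61727, ∠ ≈ 166.41°
|L| = 12500 / 61727 ≈ 0.2025
Gain = 20 log₁₀(0.2025) ≈ -13.87 dB
∠L = 0.00° − 166.41° = -166.41°

-13.9 dB, -166.4°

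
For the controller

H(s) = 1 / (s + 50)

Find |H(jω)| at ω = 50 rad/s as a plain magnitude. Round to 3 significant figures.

0.0141

At s = jω = j50:
pole (s+50): 50 + j50 → |·| = √(50²+50²) = √5000 ≈ 70.711, ∠ = arctan(50/50) ≈ 45.00°
|H| = 1 / 70.711 ≈ 0.014142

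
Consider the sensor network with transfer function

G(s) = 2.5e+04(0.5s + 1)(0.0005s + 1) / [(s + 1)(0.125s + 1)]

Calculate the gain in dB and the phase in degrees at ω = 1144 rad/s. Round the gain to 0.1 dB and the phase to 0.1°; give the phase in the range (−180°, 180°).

40.1 dB, -59.9°

At ω = 1144 rad/s:
zero (1 + j1144·0.5) = 1 + j572 → |·| ≈ 572, ∠ ≈ 89.90°
zero (1 + j1144·0.0005) = 1 + j0.572 → |·| ≈ 1.152, ∠ ≈ 29.77°
pole (1 + j1144·1) = 1 + j1144 → |·| ≈ 1144, ∠ ≈ 89.95°
pole (1 + j1144·0.125) = 1 + j143 → |·| ≈ 143, ∠ ≈ 89.60°
|G| = 2.5e+04 · 572 · 1.152 / (1144 · 143) ≈ 100.7
Gain = 20 log₁₀(100.7) ≈ 40.06 dB
∠G = (89.90° + 29.77°) − (89.95° + 89.60°) = -59.88°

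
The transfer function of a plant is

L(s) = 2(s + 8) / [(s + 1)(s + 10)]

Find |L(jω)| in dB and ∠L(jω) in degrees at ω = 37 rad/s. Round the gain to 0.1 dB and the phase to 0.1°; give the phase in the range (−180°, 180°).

At s = jω = j37:
zero (s+8): 8 + j37 → |·| = √(8²+37²) = √1433 ≈ 37.855, ∠ = arctan(37/8) ≈ 77.80°
pole (s+1): 1 + j37 → |·| = √(1²+37²) = √1370 ≈ 37.014, ∠ = arctan(37/1) ≈ 88.45°
pole (s+10): 10 + j37 → |·| = √(10²+37²) = √1469 ≈ 38.328, ∠ = arctan(37/10) ≈ 74.88°
|L| = 2 · 37.855 / 1418.7 ≈ 0.053366
Gain = 20 log₁₀(0.053366) ≈ -25.45 dB
∠L = 77.80° − 163.33° = -85.53°

-25.5 dB, -85.5°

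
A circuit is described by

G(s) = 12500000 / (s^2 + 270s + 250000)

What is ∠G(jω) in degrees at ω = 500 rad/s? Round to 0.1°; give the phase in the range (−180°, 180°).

-90.0°

At s = jω = j500:
quadratic: (j500)² + 270·j500 + 250000 = 0 + j135000 → |·| ≈ 1.35e+05, ∠ ≈ 90.00°
∠G = 0.00° − 90.00° = -90.00°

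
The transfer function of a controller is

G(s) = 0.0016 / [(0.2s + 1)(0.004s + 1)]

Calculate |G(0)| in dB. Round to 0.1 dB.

G(0) = 0.0016 · 1 / 1 = 0.0016
20 log₁₀(0.0016) ≈ -55.92 dB

-55.9 dB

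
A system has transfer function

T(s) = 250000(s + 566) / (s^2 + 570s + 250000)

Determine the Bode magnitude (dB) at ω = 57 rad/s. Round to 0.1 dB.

At s = jω = j57:
zero (s+566): 566 + j57 → |·| = √(566²+57²) = √323605 ≈ 568.86, ∠ = arctan(57/566) ≈ 5.75°
quadratic: (j57)² + 570·j57 + 250000 = 246751 + j32490 → |·| ≈ 2.4888e+05, ∠ ≈ 7.50°
|T| = 250000 · 568.86 / 2.4888e+05 ≈ 571.42
Gain = 20 log₁₀(571.42) ≈ 55.14 dB

55.1 dB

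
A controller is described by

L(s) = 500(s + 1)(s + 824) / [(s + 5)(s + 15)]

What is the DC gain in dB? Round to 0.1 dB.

74.8 dB

L(0) = 500·1·824 / (5·15) ≈ 5493.3
20 log₁₀(5493.3) ≈ 74.80 dB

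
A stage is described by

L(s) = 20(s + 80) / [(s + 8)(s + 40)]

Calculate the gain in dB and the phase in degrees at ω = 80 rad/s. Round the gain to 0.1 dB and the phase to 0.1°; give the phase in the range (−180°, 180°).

-10.0 dB, -102.7°

At s = jω = j80:
zero (s+80): 80 + j80 → |·| = √(80²+80²) = √12800 ≈ 113.14, ∠ = arctan(80/80) ≈ 45.00°
pole (s+8): 8 + j80 → |·| = √(8²+80²) = √6464 ≈ 80.399, ∠ = arctan(80/8) ≈ 84.29°
pole (s+40): 40 + j80 → |·| = √(40²+80²) = √8000 ≈ 89.443, ∠ = arctan(80/40) ≈ 63.43°
|L| = 20 · 113.14 / 7191.1 ≈ 0.31467
Gain = 20 log₁₀(0.31467) ≈ -10.04 dB
∠L = 45.00° − 147.72° = -102.72°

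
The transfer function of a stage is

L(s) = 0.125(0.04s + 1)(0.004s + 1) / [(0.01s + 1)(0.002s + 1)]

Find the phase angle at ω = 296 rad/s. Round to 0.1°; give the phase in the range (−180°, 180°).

At ω = 296 rad/s:
zero (1 + j296·0.04) = 1 + j11.84 → |·| ≈ 11.882, ∠ ≈ 85.17°
zero (1 + j296·0.004) = 1 + j1.184 → |·| ≈ 1.5498, ∠ ≈ 49.82°
pole (1 + j296·0.01) = 1 + j2.96 → |·| ≈ 3.1244, ∠ ≈ 71.33°
pole (1 + j296·0.002) = 1 + j0.592 → |·| ≈ 1.1621, ∠ ≈ 30.63°
∠L = (85.17° + 49.82°) − (71.33° + 30.63°) = 33.03°

33.0°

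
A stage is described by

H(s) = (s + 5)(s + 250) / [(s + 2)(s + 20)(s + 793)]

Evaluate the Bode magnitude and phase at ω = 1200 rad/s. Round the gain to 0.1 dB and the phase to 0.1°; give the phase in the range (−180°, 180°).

At s = jω = j1200:
zero (s+5): 5 + j1200 → |·| = √(5²+1200²) = √1440025 ≈ 1200, ∠ = arctan(1200/5) ≈ 89.76°
zero (s+250): 250 + j1200 → |·| = √(250²+1200²) = √1502500 ≈ 1225.8, ∠ = arctan(1200/250) ≈ 78.23°
pole (s+2): 2 + j1200 → |·| = √(2²+1200²) = √1440004 ≈ 1200, ∠ = arctan(1200/2) ≈ 89.90°
pole (s+20): 20 + j1200 → |·| = √(20²+1200²) = √1440400 ≈ 1200.2, ∠ = arctan(1200/20) ≈ 89.05°
pole (s+793): 793 + j1200 → |·| = √(793²+1200²) = √2068849 ≈ 1438.3, ∠ = arctan(1200/793) ≈ 56.54°
|H| = 1 · 1.471e+06 / 2.0715e+09 ≈ 0.00071011
Gain = 20 log₁₀(0.00071011) ≈ -62.97 dB
∠H = 167.99° − 235.49° = -67.50°

-63.0 dB, -67.5°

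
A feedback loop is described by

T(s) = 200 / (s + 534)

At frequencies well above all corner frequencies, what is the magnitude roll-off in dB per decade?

Each pole contributes −20 dB/decade at high frequency; each zero contributes +20 dB/decade.
Net: 0 zero(s) − 1 pole(s) → -20 dB/decade.

-20 dB/decade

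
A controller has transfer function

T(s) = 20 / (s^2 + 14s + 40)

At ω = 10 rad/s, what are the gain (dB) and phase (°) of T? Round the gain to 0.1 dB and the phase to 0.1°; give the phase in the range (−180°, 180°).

Substitute s = j10:
Numerator: 20 = 20 + j0
Denominator: (j10)^2 + 14(j10) + 40 = -60 + j140
|N| = √(20² + 0²) ≈ 20, ∠N ≈ 0.00°
|D| = √(60² + 140²) ≈ 152.32, ∠D ≈ 113.20°
|T| = 20 / 152.32 ≈ 0.1313
Gain = 20 log₁₀(0.1313) ≈ -17.63 dB
∠T = 0.00° − 113.20° = -113.20°

-17.6 dB, -113.2°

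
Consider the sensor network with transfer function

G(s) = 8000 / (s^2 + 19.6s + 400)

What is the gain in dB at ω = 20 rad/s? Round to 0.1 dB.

At s = jω = j20:
quadratic: (j20)² + 19.6·j20 + 400 = 0 + j392 → |·| ≈ 392, ∠ ≈ 90.00°
|G| = 8000 / 392 ≈ 20.408
Gain = 20 log₁₀(20.408) ≈ 26.20 dB

26.2 dB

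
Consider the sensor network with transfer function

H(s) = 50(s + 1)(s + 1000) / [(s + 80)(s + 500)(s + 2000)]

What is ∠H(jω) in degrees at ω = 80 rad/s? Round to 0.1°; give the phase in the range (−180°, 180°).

At s = jω = j80:
zero (s+1): 1 + j80 → |·| = √(1²+80²) = √6401 ≈ 80.006, ∠ = arctan(80/1) ≈ 89.28°
zero (s+1000): 1000 + j80 → |·| = √(1000²+80²) = √1006400 ≈ 1003.2, ∠ = arctan(80/1000) ≈ 4.57°
pole (s+80): 80 + j80 → |·| = √(80²+80²) = √12800 ≈ 113.14, ∠ = arctan(80/80) ≈ 45.00°
pole (s+500): 500 + j80 → |·| = √(500²+80²) = √256400 ≈ 506.36, ∠ = arctan(80/500) ≈ 9.09°
pole (s+2000): 2000 + j80 → |·| = √(2000²+80²) = √4006400 ≈ 2001.6, ∠ = arctan(80/2000) ≈ 2.29°
∠H = 93.85° − 56.38° = 37.47°

37.5°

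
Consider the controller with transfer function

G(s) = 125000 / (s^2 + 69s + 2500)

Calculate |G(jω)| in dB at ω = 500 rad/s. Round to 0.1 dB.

-6.0 dB

At s = jω = j500:
quadratic: (j500)² + 69·j500 + 2500 = -247500 + j34500 → |·| ≈ 2.4989e+05, ∠ ≈ 172.06°
|G| = 125000 / 2.4989e+05 ≈ 0.50022
Gain = 20 log₁₀(0.50022) ≈ -6.02 dB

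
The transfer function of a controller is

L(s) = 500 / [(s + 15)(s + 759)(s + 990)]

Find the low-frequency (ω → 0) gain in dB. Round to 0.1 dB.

-87.1 dB

L(0) = 500 / (15·759·990) ≈ 4.4361e-05
20 log₁₀(4.4361e-05) ≈ -87.06 dB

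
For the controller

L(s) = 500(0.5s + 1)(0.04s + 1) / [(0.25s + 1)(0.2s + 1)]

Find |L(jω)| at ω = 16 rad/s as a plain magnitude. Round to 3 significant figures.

At ω = 16 rad/s:
zero (1 + j16·0.5) = 1 + j8 → |·| ≈ 8.0623, ∠ ≈ 82.87°
zero (1 + j16·0.04) = 1 + j0.64 → |·| ≈ 1.1873, ∠ ≈ 32.62°
pole (1 + j16·0.25) = 1 + j4 → |·| ≈ 4.1231, ∠ ≈ 75.96°
pole (1 + j16·0.2) = 1 + j3.2 → |·| ≈ 3.3526, ∠ ≈ 72.65°
|L| = 500 · 8.0623 · 1.1873 / (4.1231 · 3.3526) ≈ 346.25

346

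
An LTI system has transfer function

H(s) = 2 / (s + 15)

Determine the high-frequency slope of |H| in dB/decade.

-20 dB/decade

Each pole contributes −20 dB/decade at high frequency; each zero contributes +20 dB/decade.
Net: 0 zero(s) − 1 pole(s) → -20 dB/decade.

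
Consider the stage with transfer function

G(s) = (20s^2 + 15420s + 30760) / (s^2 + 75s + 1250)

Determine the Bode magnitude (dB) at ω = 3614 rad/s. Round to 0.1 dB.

26.2 dB

Substitute s = j3614:
Numerator: 20(j3614)^2 + 15420(j3614) + 30760 = -261189160 + j55727880
Denominator: (j3614)^2 + 75(j3614) + 1250 = -13059746 + j271050
|N| = √(261189160² + 55727880²) ≈ 2.6707e+08, ∠N ≈ 167.96°
|D| = √(13059746² + 271050²) ≈ 1.3063e+07, ∠D ≈ 178.81°
|G| = 2.6707e+08 / 1.3063e+07 ≈ 20.445
Gain = 20 log₁₀(20.445) ≈ 26.21 dB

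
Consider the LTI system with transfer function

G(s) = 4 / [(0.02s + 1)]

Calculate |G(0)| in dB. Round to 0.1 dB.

12.0 dB

G(0) = 4 · 1 / 1 = 4
20 log₁₀(4) ≈ 12.04 dB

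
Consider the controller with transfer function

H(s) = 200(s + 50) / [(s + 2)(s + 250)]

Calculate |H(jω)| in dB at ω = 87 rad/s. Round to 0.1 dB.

At s = jω = j87:
zero (s+50): 50 + j87 → |·| = √(50²+87²) = √10069 ≈ 100.34, ∠ = arctan(87/50) ≈ 60.11°
pole (s+2): 2 + j87 → |·| = √(2²+87²) = √7573 ≈ 87.023, ∠ = arctan(87/2) ≈ 88.68°
pole (s+250): 250 + j87 → |·| = √(250²+87²) = √70069 ≈ 264.71, ∠ = arctan(87/250) ≈ 19.19°
|H| = 200 · 100.34 / 23036 ≈ 0.87116
Gain = 20 log₁₀(0.87116) ≈ -1.20 dB

-1.2 dB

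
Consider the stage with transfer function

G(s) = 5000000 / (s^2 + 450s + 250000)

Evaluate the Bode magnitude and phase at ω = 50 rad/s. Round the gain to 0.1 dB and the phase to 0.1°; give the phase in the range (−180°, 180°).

At s = jω = j50:
quadratic: (j50)² + 450·j50 + 250000 = 247500 + j22500 → |·| ≈ 2.4852e+05, ∠ ≈ 5.19°
|G| = 5000000 / 2.4852e+05 ≈ 20.119
Gain = 20 log₁₀(20.119) ≈ 26.07 dB
∠G = 0.00° − 5.19° = -5.19°

26.1 dB, -5.2°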